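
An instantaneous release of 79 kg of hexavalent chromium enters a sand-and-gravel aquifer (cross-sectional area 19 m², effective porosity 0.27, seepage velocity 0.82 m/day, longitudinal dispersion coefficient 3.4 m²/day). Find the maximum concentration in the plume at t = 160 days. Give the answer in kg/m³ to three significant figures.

0.186 kg/m³

The peak of an instantaneous 1D plume sits at x = vt; there the Gaussian factor is 1 and C_max = M/(n_e·A·√(4πDt)), where n_e·A is the pore area the mass is dissolved in.
√(4πDt) = √(4π × 3.4 × 160) = 82.68 m, so C_max = 79/(0.27 × 19 × 82.68) = 0.186 kg/m³.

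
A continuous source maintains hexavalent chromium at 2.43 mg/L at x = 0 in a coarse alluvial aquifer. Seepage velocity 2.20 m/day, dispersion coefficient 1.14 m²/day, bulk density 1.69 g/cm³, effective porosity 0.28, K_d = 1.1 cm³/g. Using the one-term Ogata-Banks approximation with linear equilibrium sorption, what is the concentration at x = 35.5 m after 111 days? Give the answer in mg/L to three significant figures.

0.655 mg/L

Retardation factor R = 1 + ρ_b·K_d/n = 1 + 1.69 × 1.1/0.28 = 7.639.
Sorption retards both mechanisms: v_R = v/R = 0.2880 m/day, D_R = D/R = 0.1492 m²/day.
v_R·t = 0.2880 × 111 = 31.968 m; 2√(D_R t) = 8.139 m; argument = (35.5 − 31.968)/8.139 = 0.4340.
C = C₀ × ½·erfc(0.4340) = 2.43 × 0.2697 = 0.655 mg/L.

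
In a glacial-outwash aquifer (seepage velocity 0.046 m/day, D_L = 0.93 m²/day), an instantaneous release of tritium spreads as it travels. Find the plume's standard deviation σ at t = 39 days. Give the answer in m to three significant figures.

Dispersive spreading gives a Gaussian with σ² = 2Dt; advection only shifts the center.
σ = √(2 × 0.93 × 39) = 8.52 m.

8.52 m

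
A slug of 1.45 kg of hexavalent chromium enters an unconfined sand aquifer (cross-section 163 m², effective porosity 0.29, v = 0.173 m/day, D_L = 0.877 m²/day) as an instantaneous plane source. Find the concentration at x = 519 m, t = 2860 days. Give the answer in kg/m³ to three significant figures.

0.000163 kg/m³

For an instantaneous plane source, C(x,t) = M/(n_e·A·√(4πDt)) · exp(−(x−vt)²/(4Dt)), with n_e·A the pore (flow) area.
Plume center vt = 0.173 × 2860 = 494.78 m, so the well at 519 m is 24.22 m downgradient of the peak.
√(4πDt) = 177.5 m, giving peak height M/(n_e·A·√(4πDt)) = 1.45/(0.29 × 163 × 177.5) = 0.0001728 kg/m³.
(x−vt)²/(4Dt) = (24.22)²/(4 × 0.877 × 2860) = 0.05847; exp(−0.05847) = 0.9432.
C = 0.0001728 × 0.9432 = 0.000163 kg/m³.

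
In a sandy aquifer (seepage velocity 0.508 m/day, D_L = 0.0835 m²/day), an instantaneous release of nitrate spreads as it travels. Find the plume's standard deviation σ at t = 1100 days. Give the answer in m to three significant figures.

Dispersive spreading gives a Gaussian with σ² = 2Dt; advection only shifts the center.
σ = √(2 × 0.0835 × 1100) = 13.6 m.

13.6 m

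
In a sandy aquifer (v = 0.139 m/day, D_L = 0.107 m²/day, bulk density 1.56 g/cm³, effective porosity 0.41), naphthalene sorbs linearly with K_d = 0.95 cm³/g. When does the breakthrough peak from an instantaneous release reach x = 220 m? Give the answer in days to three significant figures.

7280 days

Retardation factor R = 1 + ρ_b·K_d/n = 1 + 1.56 × 0.95/0.41 = 4.615.
Sorption retards both mechanisms: v_R = v/R = 0.03012 m/day, D_R = D/R = 0.02319 m²/day.
Peak time from v_R²t² + 2D_R t − x² = 0: t = (√(D_R² + v_R²x²) − D_R)/v_R².
√(D_R² + v_R²x²) = √(0.02319² + 0.03012² × 220²) = 6.626; v_R² = 0.0009072.
t = (6.626 − 0.02319)/0.0009072 = 7280 days.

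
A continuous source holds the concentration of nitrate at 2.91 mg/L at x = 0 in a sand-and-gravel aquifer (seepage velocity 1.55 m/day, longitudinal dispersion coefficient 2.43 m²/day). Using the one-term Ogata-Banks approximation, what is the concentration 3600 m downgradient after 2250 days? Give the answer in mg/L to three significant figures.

For a continuous step input, C/C₀ ≈ ½·erfc((x−vt)/(2√(Dt))).
vt = 1.55 × 2250 = 3487.5 m and 2√(Dt) = 2√(2.43 × 2250) = 147.9 m.
Argument (x−vt)/(2√(Dt)) = (3600 − 3487.5)/147.9 = 0.7606; ½·erfc(0.7606) = 0.1410.
C = 2.91 × 0.1410 = 0.410 mg/L.

0.410 mg/L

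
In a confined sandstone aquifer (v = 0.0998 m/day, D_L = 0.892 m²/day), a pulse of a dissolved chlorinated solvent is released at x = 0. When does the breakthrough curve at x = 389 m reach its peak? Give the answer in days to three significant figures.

For the 1D instantaneous-source solution, setting ∂C/∂t = 0 at fixed x gives v²t² + 2Dt − x² = 0, so t = (√(D² + v²x²) − D)/v².
√(D² + v²x²) = √(0.892² + 0.0998² × 389²) = 38.83; v² = 0.00996004.
t = (38.83 − 0.892)/0.00996004 = 3810 days (vs. the pure-advection estimate x/v = 3900 d).

3810 days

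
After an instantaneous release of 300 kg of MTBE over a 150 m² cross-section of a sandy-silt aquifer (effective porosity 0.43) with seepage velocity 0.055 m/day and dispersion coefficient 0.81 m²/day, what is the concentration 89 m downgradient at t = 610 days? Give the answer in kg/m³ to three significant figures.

For an instantaneous plane source, C(x,t) = M/(n_e·A·√(4πDt)) · exp(−(x−vt)²/(4Dt)), with n_e·A the pore (flow) area.
Plume center vt = 0.055 × 610 = 33.55 m, so the well at 89 m is 55.45 m downgradient of the peak.
√(4πDt) = 78.80 m, giving peak height M/(n_e·A·√(4πDt)) = 300/(0.43 × 150 × 78.80) = 0.05902 kg/m³.
(x−vt)²/(4Dt) = (55.45)²/(4 × 0.81 × 610) = 1.556; exp(−1.556) = 0.2110.
C = 0.05902 × 0.2110 = 0.0125 kg/m³.

0.0125 kg/m³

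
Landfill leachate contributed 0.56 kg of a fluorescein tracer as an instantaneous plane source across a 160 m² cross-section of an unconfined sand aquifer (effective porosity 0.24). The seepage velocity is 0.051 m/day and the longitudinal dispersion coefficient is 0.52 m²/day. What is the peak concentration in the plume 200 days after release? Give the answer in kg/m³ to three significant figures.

The peak of an instantaneous 1D plume sits at x = vt; there the Gaussian factor is 1 and C_max = M/(n_e·A·√(4πDt)), where n_e·A is the pore area the mass is dissolved in.
√(4πDt) = √(4π × 0.52 × 200) = 36.15 m, so C_max = 0.56/(0.24 × 160 × 36.15) = 0.000403 kg/m³.

0.000403 kg/m³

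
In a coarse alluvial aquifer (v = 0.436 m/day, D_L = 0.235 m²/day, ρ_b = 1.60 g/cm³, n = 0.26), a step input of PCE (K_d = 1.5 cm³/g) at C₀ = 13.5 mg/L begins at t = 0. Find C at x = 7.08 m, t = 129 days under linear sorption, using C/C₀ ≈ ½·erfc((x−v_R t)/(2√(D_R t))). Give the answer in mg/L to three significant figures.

Retardation factor R = 1 + ρ_b·K_d/n = 1 + 1.60 × 1.5/0.26 = 10.23.
Sorption retards both mechanisms: v_R = v/R = 0.04262 m/day, D_R = D/R = 0.02297 m²/day.
v_R·t = 0.04262 × 129 = 5.49798 m; 2√(D_R t) = 3.443 m; argument = (7.08 − 5.49798)/3.443 = 0.4595.
C = C₀ × ½·erfc(0.4595) = 13.5 × 0.2579 = 3.48 mg/L.

3.48 mg/L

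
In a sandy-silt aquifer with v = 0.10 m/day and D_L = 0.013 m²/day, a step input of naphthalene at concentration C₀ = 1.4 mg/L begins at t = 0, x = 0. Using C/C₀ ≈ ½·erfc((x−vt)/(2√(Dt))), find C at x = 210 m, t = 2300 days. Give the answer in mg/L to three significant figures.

For a continuous step input, C/C₀ ≈ ½·erfc((x−vt)/(2√(Dt))).
vt = 0.10 × 2300 = 230 m and 2√(Dt) = 2√(0.013 × 2300) = 10.94 m.
Argument (x−vt)/(2√(Dt)) = (210 − 230)/10.94 = -1.828; ½·erfc(-1.828) = 0.9951.
C = 1.4 × 0.9951 = 1.39 mg/L.

1.39 mg/L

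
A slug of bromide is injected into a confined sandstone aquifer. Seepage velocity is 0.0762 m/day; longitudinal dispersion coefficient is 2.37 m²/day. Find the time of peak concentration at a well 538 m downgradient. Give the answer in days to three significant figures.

6660 days

For the 1D instantaneous-source solution, setting ∂C/∂t = 0 at fixed x gives v²t² + 2Dt − x² = 0, so t = (√(D² + v²x²) − D)/v².
√(D² + v²x²) = √(2.37² + 0.0762² × 538²) = 41.06; v² = 0.00580644.
t = (41.06 − 2.37)/0.00580644 = 6660 days (vs. the pure-advection estimate x/v = 7060 d).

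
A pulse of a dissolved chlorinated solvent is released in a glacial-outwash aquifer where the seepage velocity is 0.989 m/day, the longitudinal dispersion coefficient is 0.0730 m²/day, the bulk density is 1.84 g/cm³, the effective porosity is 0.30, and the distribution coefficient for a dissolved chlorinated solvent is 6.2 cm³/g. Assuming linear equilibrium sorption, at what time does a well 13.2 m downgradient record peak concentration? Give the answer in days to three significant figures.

518 days

Retardation factor R = 1 + ρ_b·K_d/n = 1 + 1.84 × 6.2/0.30 = 39.03.
Sorption retards both mechanisms: v_R = v/R = 0.02534 m/day, D_R = D/R = 0.001870 m²/day.
Peak time from v_R²t² + 2D_R t − x² = 0: t = (√(D_R² + v_R²x²) − D_R)/v_R².
√(D_R² + v_R²x²) = √(0.001870² + 0.02534² × 13.2²) = 0.3345; v_R² = 0.0006421.
t = (0.3345 − 0.001870)/0.0006421 = 518 days.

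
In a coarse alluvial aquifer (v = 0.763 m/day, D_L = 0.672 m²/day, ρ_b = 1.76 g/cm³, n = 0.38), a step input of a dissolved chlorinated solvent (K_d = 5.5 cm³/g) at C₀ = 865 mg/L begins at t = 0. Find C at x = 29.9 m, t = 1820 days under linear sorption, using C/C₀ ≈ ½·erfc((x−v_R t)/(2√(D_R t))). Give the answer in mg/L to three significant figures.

Retardation factor R = 1 + ρ_b·K_d/n = 1 + 1.76 × 5.5/0.38 = 26.47.
Sorption retards both mechanisms: v_R = v/R = 0.02883 m/day, D_R = D/R = 0.02539 m²/day.
v_R·t = 0.02883 × 1820 = 52.4706 m; 2√(D_R t) = 13.60 m; argument = (29.9 − 52.4706)/13.60 = -1.660.
C = C₀ × ½·erfc(-1.660) = 865 × 0.9906 = 857 mg/L.

857 mg/L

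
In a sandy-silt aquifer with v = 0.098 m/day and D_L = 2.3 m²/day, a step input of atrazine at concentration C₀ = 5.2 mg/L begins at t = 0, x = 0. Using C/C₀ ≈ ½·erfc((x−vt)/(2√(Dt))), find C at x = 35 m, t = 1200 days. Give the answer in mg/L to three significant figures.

For a continuous step input, C/C₀ ≈ ½·erfc((x−vt)/(2√(Dt))).
vt = 0.098 × 1200 = 117.6 m and 2√(Dt) = 2√(2.3 × 1200) = 105.1 m.
Argument (x−vt)/(2√(Dt)) = (35 − 117.6)/105.1 = -0.7859; ½·erfc(-0.7859) = 0.8668.
C = 5.2 × 0.8668 = 4.51 mg/L.

4.51 mg/L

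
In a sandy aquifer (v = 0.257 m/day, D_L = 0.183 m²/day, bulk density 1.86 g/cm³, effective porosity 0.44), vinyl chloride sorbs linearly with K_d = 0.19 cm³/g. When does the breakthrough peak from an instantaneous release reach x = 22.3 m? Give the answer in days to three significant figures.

Retardation factor R = 1 + ρ_b·K_d/n = 1 + 1.86 × 0.19/0.44 = 1.803.
Sorption retards both mechanisms: v_R = v/R = 0.1425 m/day, D_R = D/R = 0.1015 m²/day.
Peak time from v_R²t² + 2D_R t − x² = 0: t = (√(D_R² + v_R²x²) − D_R)/v_R².
√(D_R² + v_R²x²) = √(0.1015² + 0.1425² × 22.3²) = 3.179; v_R² = 0.02031.
t = (3.179 − 0.1015)/0.02031 = 152 days.

152 days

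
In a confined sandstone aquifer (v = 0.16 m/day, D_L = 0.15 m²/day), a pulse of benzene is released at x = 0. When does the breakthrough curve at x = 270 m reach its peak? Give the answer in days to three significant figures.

For the 1D instantaneous-source solution, setting ∂C/∂t = 0 at fixed x gives v²t² + 2Dt − x² = 0, so t = (√(D² + v²x²) − D)/v².
√(D² + v²x²) = √(0.15² + 0.16² × 270²) = 43.20; v² = 0.0256.
t = (43.20 − 0.15)/0.0256 = 1680 days (vs. the pure-advection estimate x/v = 1690 d).

1680 days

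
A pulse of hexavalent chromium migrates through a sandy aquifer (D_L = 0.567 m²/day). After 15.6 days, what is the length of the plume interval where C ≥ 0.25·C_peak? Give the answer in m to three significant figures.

The plume is Gaussian with σ = √(2Dt) = √(2 × 0.567 × 15.6) = 4.206 m.
C/C_peak = exp(−Δx²/(2σ²)) = 0.25 ⇒ Δx = σ·√(−2 ln 0.25) = 4.206 × 1.665 = 7.003 m.
Width = 2Δx = 14.0 m.

14.0 m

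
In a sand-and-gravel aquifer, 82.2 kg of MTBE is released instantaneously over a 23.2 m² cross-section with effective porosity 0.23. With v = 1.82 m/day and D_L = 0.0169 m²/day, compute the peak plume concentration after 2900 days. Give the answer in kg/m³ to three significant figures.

0.621 kg/m³

The peak of an instantaneous 1D plume sits at x = vt; there the Gaussian factor is 1 and C_max = M/(n_e·A·√(4πDt)), where n_e·A is the pore area the mass is dissolved in.
√(4πDt) = √(4π × 0.0169 × 2900) = 24.82 m, so C_max = 82.2/(0.23 × 23.2 × 24.82) = 0.621 kg/m³.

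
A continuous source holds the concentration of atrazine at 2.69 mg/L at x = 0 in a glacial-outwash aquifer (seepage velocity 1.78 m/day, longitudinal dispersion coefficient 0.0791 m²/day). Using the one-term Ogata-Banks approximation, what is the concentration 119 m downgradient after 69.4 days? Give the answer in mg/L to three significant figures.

For a continuous step input, C/C₀ ≈ ½·erfc((x−vt)/(2√(Dt))).
vt = 1.78 × 69.4 = 123.532 m and 2√(Dt) = 2√(0.0791 × 69.4) = 4.686 m.
Argument (x−vt)/(2√(Dt)) = (119 − 123.532)/4.686 = -0.9671; ½·erfc(-0.9671) = 0.9143.
C = 2.69 × 0.9143 = 2.46 mg/L.

2.46 mg/L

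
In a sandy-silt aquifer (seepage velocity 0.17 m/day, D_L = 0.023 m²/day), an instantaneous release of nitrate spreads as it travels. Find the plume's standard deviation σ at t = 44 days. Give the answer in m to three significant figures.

1.42 m

Dispersive spreading gives a Gaussian with σ² = 2Dt; advection only shifts the center.
σ = √(2 × 0.023 × 44) = 1.42 m.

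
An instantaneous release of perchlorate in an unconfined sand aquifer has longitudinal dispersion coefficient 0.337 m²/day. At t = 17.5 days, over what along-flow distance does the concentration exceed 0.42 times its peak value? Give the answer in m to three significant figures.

The plume is Gaussian with σ = √(2Dt) = √(2 × 0.337 × 17.5) = 3.434 m.
C/C_peak = exp(−Δx²/(2σ²)) = 0.42 ⇒ Δx = σ·√(−2 ln 0.42) = 3.434 × 1.317 = 4.523 m.
Width = 2Δx = 9.05 m.

9.05 m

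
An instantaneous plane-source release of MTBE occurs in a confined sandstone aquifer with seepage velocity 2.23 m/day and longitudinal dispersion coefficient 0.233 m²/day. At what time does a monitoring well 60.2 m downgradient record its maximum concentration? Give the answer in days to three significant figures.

26.9 days

For the 1D instantaneous-source solution, setting ∂C/∂t = 0 at fixed x gives v²t² + 2Dt − x² = 0, so t = (√(D² + v²x²) − D)/v².
√(D² + v²x²) = √(0.233² + 2.23² × 60.2²) = 134.2; v² = 4.9729.
t = (134.2 − 0.233)/4.9729 = 26.9 days (vs. the pure-advection estimate x/v = 27.0 d).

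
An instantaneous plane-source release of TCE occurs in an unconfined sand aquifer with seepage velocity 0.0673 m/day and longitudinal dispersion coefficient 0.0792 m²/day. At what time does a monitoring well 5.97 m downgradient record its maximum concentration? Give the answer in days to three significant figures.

For the 1D instantaneous-source solution, setting ∂C/∂t = 0 at fixed x gives v²t² + 2Dt − x² = 0, so t = (√(D² + v²x²) − D)/v².
√(D² + v²x²) = √(0.0792² + 0.0673² × 5.97²) = 0.4095; v² = 0.00452929.
t = (0.4095 − 0.0792)/0.00452929 = 72.9 days (vs. the pure-advection estimate x/v = 88.7 d).

72.9 days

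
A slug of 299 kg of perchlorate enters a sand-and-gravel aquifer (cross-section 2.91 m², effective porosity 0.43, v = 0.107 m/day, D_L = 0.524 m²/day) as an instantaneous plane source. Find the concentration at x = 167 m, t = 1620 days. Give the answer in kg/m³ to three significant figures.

For an instantaneous plane source, C(x,t) = M/(n_e·A·√(4πDt)) · exp(−(x−vt)²/(4Dt)), with n_e·A the pore (flow) area.
Plume center vt = 0.107 × 1620 = 173.34 m, so the well at 167 m is 6.34 m upgradient of the peak.
√(4πDt) = 103.3 m, giving peak height M/(n_e·A·√(4πDt)) = 299/(0.43 × 2.91 × 103.3) = 2.313 kg/m³.
(x−vt)²/(4Dt) = (-6.34)²/(4 × 0.524 × 1620) = 0.01184; exp(−0.01184) = 0.9882.
C = 2.313 × 0.9882 = 2.29 kg/m³.

2.29 kg/m³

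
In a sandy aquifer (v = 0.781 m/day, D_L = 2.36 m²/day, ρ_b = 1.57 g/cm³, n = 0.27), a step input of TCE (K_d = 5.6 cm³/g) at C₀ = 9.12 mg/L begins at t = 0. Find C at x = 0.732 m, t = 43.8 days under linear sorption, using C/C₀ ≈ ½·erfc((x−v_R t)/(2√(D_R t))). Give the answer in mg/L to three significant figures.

4.98 mg/L

Retardation factor R = 1 + ρ_b·K_d/n = 1 + 1.57 × 5.6/0.27 = 33.56.
Sorption retards both mechanisms: v_R = v/R = 0.02327 m/day, D_R = D/R = 0.07032 m²/day.
v_R·t = 0.02327 × 43.8 = 1.019226 m; 2√(D_R t) = 3.510 m; argument = (0.732 − 1.019226)/3.510 = -0.08183.
C = C₀ × ½·erfc(-0.08183) = 9.12 × 0.5461 = 4.98 mg/L.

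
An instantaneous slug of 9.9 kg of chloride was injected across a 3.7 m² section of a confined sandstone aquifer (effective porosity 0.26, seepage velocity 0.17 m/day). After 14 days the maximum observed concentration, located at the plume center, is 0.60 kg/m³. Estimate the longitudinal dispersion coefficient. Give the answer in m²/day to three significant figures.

1.67 m²/day

At the plume center C_max = M/(n_e·A·√(4πDt)), so D = M²/(4πt·(n_e·A·C_max)²).
n_e·A·C_max = 0.26 × 3.7 × 0.60 = 0.5772 kg/m.
D = 9.9²/(4π × 14 × 0.5772²) = 1.67 m²/day.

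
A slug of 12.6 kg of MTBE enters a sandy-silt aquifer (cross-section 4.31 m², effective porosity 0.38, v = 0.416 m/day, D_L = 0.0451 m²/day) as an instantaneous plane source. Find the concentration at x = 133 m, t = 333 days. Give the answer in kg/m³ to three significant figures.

For an instantaneous plane source, C(x,t) = M/(n_e·A·√(4πDt)) · exp(−(x−vt)²/(4Dt)), with n_e·A the pore (flow) area.
Plume center vt = 0.416 × 333 = 138.528 m, so the well at 133 m is 5.528 m upgradient of the peak.
√(4πDt) = 13.74 m, giving peak height M/(n_e·A·√(4πDt)) = 12.6/(0.38 × 4.31 × 13.74) = 0.5599 kg/m³.
(x−vt)²/(4Dt) = (-5.528)²/(4 × 0.0451 × 333) = 0.5087; exp(−0.5087) = 0.6013.
C = 0.5599 × 0.6013 = 0.337 kg/m³.

0.337 kg/m³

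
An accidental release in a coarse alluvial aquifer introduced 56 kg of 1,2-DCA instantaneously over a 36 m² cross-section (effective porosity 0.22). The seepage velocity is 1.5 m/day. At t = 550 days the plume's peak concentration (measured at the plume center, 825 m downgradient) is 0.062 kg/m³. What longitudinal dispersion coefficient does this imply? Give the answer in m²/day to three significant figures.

At the plume center C_max = M/(n_e·A·√(4πDt)), so D = M²/(4πt·(n_e·A·C_max)²).
n_e·A·C_max = 0.22 × 36 × 0.062 = 0.4910 kg/m.
D = 56²/(4π × 550 × 0.4910²) = 1.88 m²/day.

1.88 m²/day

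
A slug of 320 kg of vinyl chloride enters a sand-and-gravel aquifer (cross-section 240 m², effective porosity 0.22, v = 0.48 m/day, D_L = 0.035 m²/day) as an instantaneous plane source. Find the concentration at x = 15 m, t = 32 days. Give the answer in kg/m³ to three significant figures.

1.57 kg/m³

For an instantaneous plane source, C(x,t) = M/(n_e·A·√(4πDt)) · exp(−(x−vt)²/(4Dt)), with n_e·A the pore (flow) area.
Plume center vt = 0.48 × 32 = 15.36 m, so the well at 15 m is 0.36 m upgradient of the peak.
√(4πDt) = 3.752 m, giving peak height M/(n_e·A·√(4πDt)) = 320/(0.22 × 240 × 3.752) = 1.615 kg/m³.
(x−vt)²/(4Dt) = (-0.36)²/(4 × 0.035 × 32) = 0.02893; exp(−0.02893) = 0.9715.
C = 1.615 × 0.9715 = 1.57 kg/m³.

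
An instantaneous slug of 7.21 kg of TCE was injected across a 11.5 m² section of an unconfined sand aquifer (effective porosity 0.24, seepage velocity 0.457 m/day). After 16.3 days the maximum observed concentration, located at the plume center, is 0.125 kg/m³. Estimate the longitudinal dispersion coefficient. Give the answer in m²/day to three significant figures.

2.13 m²/day

At the plume center C_max = M/(n_e·A·√(4πDt)), so D = M²/(4πt·(n_e·A·C_max)²).
n_e·A·C_max = 0.24 × 11.5 × 0.125 = 0.3450 kg/m.
D = 7.21²/(4π × 16.3 × 0.3450²) = 2.13 m²/day.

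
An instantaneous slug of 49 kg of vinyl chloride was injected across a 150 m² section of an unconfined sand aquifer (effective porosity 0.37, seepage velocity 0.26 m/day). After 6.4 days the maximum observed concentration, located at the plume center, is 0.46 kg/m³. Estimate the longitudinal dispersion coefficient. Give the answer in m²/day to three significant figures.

0.0458 m²/day

At the plume center C_max = M/(n_e·A·√(4πDt)), so D = M²/(4πt·(n_e·A·C_max)²).
n_e·A·C_max = 0.37 × 150 × 0.46 = 25.53 kg/m.
D = 49²/(4π × 6.4 × 25.53²) = 0.0458 m²/day.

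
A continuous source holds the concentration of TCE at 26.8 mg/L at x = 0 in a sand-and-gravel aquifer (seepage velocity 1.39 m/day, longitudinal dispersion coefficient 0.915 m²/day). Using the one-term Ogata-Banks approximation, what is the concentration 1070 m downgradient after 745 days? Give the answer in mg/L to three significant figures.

4.70 mg/L

For a continuous step input, C/C₀ ≈ ½·erfc((x−vt)/(2√(Dt))).
vt = 1.39 × 745 = 1035.55 m and 2√(Dt) = 2√(0.915 × 745) = 52.22 m.
Argument (x−vt)/(2√(Dt)) = (1070 − 1035.55)/52.22 = 0.6597; ½·erfc(0.6597) = 0.1754.
C = 26.8 × 0.1754 = 4.70 mg/L.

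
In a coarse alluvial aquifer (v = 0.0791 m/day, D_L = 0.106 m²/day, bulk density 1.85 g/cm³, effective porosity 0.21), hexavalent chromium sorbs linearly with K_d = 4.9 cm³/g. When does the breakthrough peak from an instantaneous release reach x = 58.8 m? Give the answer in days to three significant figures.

Retardation factor R = 1 + ρ_b·K_d/n = 1 + 1.85 × 4.9/0.21 = 44.17.
Sorption retards both mechanisms: v_R = v/R = 0.001791 m/day, D_R = D/R = 0.002400 m²/day.
Peak time from v_R²t² + 2D_R t − x² = 0: t = (√(D_R² + v_R²x²) − D_R)/v_R².
√(D_R² + v_R²x²) = √(0.002400² + 0.001791² × 58.8²) = 0.1053; v_R² = 3.208e-06.
t = (0.1053 − 0.002400)/3.208e-06 = 32100 days.

32100 days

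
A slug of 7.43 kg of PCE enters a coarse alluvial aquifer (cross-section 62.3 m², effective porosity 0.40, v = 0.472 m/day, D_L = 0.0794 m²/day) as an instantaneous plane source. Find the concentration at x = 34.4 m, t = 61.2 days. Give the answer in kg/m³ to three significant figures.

0.00799 kg/m³

For an instantaneous plane source, C(x,t) = M/(n_e·A·√(4πDt)) · exp(−(x−vt)²/(4Dt)), with n_e·A the pore (flow) area.
Plume center vt = 0.472 × 61.2 = 28.8864 m, so the well at 34.4 m is 5.5136 m downgradient of the peak.
√(4πDt) = 7.814 m, giving peak height M/(n_e·A·√(4πDt)) = 7.43/(0.40 × 62.3 × 7.814) = 0.03816 kg/m³.
(x−vt)²/(4Dt) = (5.5136)²/(4 × 0.0794 × 61.2) = 1.564; exp(−1.564) = 0.2093.
C = 0.03816 × 0.2093 = 0.00799 kg/m³.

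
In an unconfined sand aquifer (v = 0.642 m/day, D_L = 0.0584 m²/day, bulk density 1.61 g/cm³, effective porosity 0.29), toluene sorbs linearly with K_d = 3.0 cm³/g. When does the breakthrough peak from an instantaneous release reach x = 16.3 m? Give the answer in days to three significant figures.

Retardation factor R = 1 + ρ_b·K_d/n = 1 + 1.61 × 3.0/0.29 = 17.66.
Sorption retards both mechanisms: v_R = v/R = 0.03635 m/day, D_R = D/R = 0.003307 m²/day.
Peak time from v_R²t² + 2D_R t − x² = 0: t = (√(D_R² + v_R²x²) − D_R)/v_R².
√(D_R² + v_R²x²) = √(0.003307² + 0.03635² × 16.3²) = 0.5925; v_R² = 0.001321.
t = (0.5925 − 0.003307)/0.001321 = 446 days.

446 days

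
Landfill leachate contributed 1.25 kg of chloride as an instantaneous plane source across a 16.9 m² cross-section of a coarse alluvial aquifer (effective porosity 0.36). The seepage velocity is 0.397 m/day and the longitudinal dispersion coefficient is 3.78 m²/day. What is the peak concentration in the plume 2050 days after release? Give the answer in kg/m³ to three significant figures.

0.000658 kg/m³

The peak of an instantaneous 1D plume sits at x = vt; there the Gaussian factor is 1 and C_max = M/(n_e·A·√(4πDt)), where n_e·A is the pore area the mass is dissolved in.
√(4πDt) = √(4π × 3.78 × 2050) = 312.1 m, so C_max = 1.25/(0.36 × 16.9 × 312.1) = 0.000658 kg/m³.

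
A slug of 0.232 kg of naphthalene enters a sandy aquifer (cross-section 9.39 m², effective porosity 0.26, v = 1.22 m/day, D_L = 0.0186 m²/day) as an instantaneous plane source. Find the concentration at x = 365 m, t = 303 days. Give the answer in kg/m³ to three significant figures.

0.00431 kg/m³

For an instantaneous plane source, C(x,t) = M/(n_e·A·√(4πDt)) · exp(−(x−vt)²/(4Dt)), with n_e·A the pore (flow) area.
Plume center vt = 1.22 × 303 = 369.66 m, so the well at 365 m is 4.66 m upgradient of the peak.
√(4πDt) = 8.416 m, giving peak height M/(n_e·A·√(4πDt)) = 0.232/(0.26 × 9.39 × 8.416) = 0.01129 kg/m³.
(x−vt)²/(4Dt) = (-4.66)²/(4 × 0.0186 × 303) = 0.9633; exp(−0.9633) = 0.3816.
C = 0.01129 × 0.3816 = 0.00431 kg/m³.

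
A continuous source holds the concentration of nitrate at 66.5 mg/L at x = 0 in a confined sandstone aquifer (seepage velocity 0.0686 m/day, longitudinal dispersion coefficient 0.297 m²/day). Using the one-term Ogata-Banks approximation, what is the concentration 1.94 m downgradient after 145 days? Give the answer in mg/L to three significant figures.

For a continuous step input, C/C₀ ≈ ½·erfc((x−vt)/(2√(Dt))).
vt = 0.0686 × 145 = 9.947 m and 2√(Dt) = 2√(0.297 × 145) = 13.12 m.
Argument (x−vt)/(2√(Dt)) = (1.94 − 9.947)/13.12 = -0.6103; ½·erfc(-0.6103) = 0.8060.
C = 66.5 × 0.8060 = 53.6 mg/L.

53.6 mg/L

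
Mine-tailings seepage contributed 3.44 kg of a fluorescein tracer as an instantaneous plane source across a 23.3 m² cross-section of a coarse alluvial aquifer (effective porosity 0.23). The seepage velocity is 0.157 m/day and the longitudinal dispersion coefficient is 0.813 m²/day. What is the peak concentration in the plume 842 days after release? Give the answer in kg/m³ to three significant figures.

The peak of an instantaneous 1D plume sits at x = vt; there the Gaussian factor is 1 and C_max = M/(n_e·A·√(4πDt)), where n_e·A is the pore area the mass is dissolved in.
√(4πDt) = √(4π × 0.813 × 842) = 92.75 m, so C_max = 3.44/(0.23 × 23.3 × 92.75) = 0.00692 kg/m³.

0.00692 kg/m³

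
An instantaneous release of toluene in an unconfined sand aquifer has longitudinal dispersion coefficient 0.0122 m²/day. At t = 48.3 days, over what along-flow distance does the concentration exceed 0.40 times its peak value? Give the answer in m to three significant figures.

2.94 m

The plume is Gaussian with σ = √(2Dt) = √(2 × 0.0122 × 48.3) = 1.086 m.
C/C_peak = exp(−Δx²/(2σ²)) = 0.40 ⇒ Δx = σ·√(−2 ln 0.40) = 1.086 × 1.354 = 1.470 m.
Width = 2Δx = 2.94 m.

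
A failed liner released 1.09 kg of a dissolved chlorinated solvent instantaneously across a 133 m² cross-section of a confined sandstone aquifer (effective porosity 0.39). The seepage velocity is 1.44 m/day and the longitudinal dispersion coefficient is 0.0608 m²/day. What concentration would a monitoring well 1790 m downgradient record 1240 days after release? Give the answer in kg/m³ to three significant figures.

For an instantaneous plane source, C(x,t) = M/(n_e·A·√(4πDt)) · exp(−(x−vt)²/(4Dt)), with n_e·A the pore (flow) area.
Plume center vt = 1.44 × 1240 = 1785.6 m, so the well at 1790 m is 4.4 m downgradient of the peak.
√(4πDt) = 30.78 m, giving peak height M/(n_e·A·√(4πDt)) = 1.09/(0.39 × 133 × 30.78) = 0.0006827 kg/m³.
(x−vt)²/(4Dt) = (4.4)²/(4 × 0.0608 × 1240) = 0.06420; exp(−0.06420) = 0.9378.
C = 0.0006827 × 0.9378 = 0.000640 kg/m³.

0.000640 kg/m³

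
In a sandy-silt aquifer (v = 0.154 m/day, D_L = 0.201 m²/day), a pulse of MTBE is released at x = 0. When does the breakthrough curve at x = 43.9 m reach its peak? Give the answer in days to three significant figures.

For the 1D instantaneous-source solution, setting ∂C/∂t = 0 at fixed x gives v²t² + 2Dt − x² = 0, so t = (√(D² + v²x²) − D)/v².
√(D² + v²x²) = √(0.201² + 0.154² × 43.9²) = 6.764; v² = 0.023716.
t = (6.764 − 0.201)/0.023716 = 277 days (vs. the pure-advection estimate x/v = 285 d).

277 days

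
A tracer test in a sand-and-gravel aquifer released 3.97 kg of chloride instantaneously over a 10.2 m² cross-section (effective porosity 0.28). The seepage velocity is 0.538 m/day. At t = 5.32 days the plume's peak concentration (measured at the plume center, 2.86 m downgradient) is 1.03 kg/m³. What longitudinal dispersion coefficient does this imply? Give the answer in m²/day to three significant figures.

0.0272 m²/day

At the plume center C_max = M/(n_e·A·√(4πDt)), so D = M²/(4πt·(n_e·A·C_max)²).
n_e·A·C_max = 0.28 × 10.2 × 1.03 = 2.942 kg/m.
D = 3.97²/(4π × 5.32 × 2.942²) = 0.0272 m²/day.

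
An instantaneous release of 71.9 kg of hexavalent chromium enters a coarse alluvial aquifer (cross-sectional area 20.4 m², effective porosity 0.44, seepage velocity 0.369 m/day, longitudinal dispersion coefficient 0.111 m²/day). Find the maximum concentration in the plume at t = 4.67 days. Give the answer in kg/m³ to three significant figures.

3.14 kg/m³

The peak of an instantaneous 1D plume sits at x = vt; there the Gaussian factor is 1 and C_max = M/(n_e·A·√(4πDt)), where n_e·A is the pore area the mass is dissolved in.
√(4πDt) = √(4π × 0.111 × 4.67) = 2.552 m, so C_max = 71.9/(0.44 × 20.4 × 2.552) = 3.14 kg/m³.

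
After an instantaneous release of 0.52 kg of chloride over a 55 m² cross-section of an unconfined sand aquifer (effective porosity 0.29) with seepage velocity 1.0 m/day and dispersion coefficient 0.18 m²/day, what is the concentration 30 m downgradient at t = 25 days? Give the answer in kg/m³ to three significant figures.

0.00108 kg/m³

For an instantaneous plane source, C(x,t) = M/(n_e·A·√(4πDt)) · exp(−(x−vt)²/(4Dt)), with n_e·A the pore (flow) area.
Plume center vt = 1.0 × 25 = 25 m, so the well at 30 m is 5 m downgradient of the peak.
√(4πDt) = 7.520 m, giving peak height M/(n_e·A·√(4πDt)) = 0.52/(0.29 × 55 × 7.520) = 0.004335 kg/m³.
(x−vt)²/(4Dt) = (5)²/(4 × 0.18 × 25) = 1.389; exp(−1.389) = 0.2493.
C = 0.004335 × 0.2493 = 0.00108 kg/m³.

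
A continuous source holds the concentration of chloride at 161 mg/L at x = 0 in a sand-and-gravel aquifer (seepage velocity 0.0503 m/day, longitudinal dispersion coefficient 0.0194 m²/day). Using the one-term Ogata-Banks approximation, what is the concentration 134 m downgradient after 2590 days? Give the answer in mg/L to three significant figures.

57.2 mg/L

For a continuous step input, C/C₀ ≈ ½·erfc((x−vt)/(2√(Dt))).
vt = 0.0503 × 2590 = 130.277 m and 2√(Dt) = 2√(0.0194 × 2590) = 14.18 m.
Argument (x−vt)/(2√(Dt)) = (134 − 130.277)/14.18 = 0.2626; ½·erfc(0.2626) = 0.3552.
C = 161 × 0.3552 = 57.2 mg/L.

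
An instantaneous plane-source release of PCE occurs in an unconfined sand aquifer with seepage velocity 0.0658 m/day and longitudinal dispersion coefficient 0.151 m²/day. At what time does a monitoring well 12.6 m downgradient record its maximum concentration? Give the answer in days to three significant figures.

160 days

For the 1D instantaneous-source solution, setting ∂C/∂t = 0 at fixed x gives v²t² + 2Dt − x² = 0, so t = (√(D² + v²x²) − D)/v².
√(D² + v²x²) = √(0.151² + 0.0658² × 12.6²) = 0.8427; v² = 0.00432964.
t = (0.8427 − 0.151)/0.00432964 = 160 days (vs. the pure-advection estimate x/v = 191 d).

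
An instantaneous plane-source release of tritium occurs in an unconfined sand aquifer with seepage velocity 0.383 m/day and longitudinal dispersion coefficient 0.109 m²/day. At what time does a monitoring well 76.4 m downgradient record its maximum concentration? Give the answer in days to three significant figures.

199 days

For the 1D instantaneous-source solution, setting ∂C/∂t = 0 at fixed x gives v²t² + 2Dt − x² = 0, so t = (√(D² + v²x²) − D)/v².
√(D² + v²x²) = √(0.109² + 0.383² × 76.4²) = 29.26; v² = 0.146689.
t = (29.26 − 0.109)/0.146689 = 199 days (vs. the pure-advection estimate x/v = 199 d).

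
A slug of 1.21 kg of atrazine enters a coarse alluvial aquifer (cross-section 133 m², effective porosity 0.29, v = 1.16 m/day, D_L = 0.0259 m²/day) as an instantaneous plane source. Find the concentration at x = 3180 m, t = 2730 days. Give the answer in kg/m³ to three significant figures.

For an instantaneous plane source, C(x,t) = M/(n_e·A·√(4πDt)) · exp(−(x−vt)²/(4Dt)), with n_e·A the pore (flow) area.
Plume center vt = 1.16 × 2730 = 3166.8 m, so the well at 3180 m is 13.2 m downgradient of the peak.
√(4πDt) = 29.81 m, giving peak height M/(n_e·A·√(4πDt)) = 1.21/(0.29 × 133 × 29.81) = 0.001052 kg/m³.
(x−vt)²/(4Dt) = (13.2)²/(4 × 0.0259 × 2730) = 0.6161; exp(−0.6161) = 0.5400.
C = 0.001052 × 0.5400 = 0.000568 kg/m³.

0.000568 kg/m³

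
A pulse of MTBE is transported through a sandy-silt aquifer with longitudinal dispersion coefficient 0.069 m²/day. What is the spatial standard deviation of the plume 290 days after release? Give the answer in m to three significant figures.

6.33 m

Dispersive spreading gives a Gaussian with σ² = 2Dt; advection only shifts the center.
σ = √(2 × 0.069 × 290) = 6.33 m.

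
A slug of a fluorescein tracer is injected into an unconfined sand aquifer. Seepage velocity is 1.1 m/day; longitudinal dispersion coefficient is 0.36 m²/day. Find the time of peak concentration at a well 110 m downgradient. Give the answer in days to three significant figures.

For the 1D instantaneous-source solution, setting ∂C/∂t = 0 at fixed x gives v²t² + 2Dt − x² = 0, so t = (√(D² + v²x²) − D)/v².
√(D² + v²x²) = √(0.36² + 1.1² × 110²) = 121.0; v² = 1.21.
t = (121.0 − 0.36)/1.21 = 99.7 days (vs. the pure-advection estimate x/v = 100 d).

99.7 days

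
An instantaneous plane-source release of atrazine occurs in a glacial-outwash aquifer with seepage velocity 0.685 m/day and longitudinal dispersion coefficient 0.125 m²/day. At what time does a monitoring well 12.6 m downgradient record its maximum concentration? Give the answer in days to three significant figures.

For the 1D instantaneous-source solution, setting ∂C/∂t = 0 at fixed x gives v²t² + 2Dt − x² = 0, so t = (√(D² + v²x²) − D)/v².
√(D² + v²x²) = √(0.125² + 0.685² × 12.6²) = 8.632; v² = 0.469225.
t = (8.632 − 0.125)/0.469225 = 18.1 days (vs. the pure-advection estimate x/v = 18.4 d).

18.1 days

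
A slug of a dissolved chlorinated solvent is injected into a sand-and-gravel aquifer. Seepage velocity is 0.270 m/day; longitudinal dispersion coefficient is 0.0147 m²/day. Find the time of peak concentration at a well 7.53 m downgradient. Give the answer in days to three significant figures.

27.7 days

For the 1D instantaneous-source solution, setting ∂C/∂t = 0 at fixed x gives v²t² + 2Dt − x² = 0, so t = (√(D² + v²x²) − D)/v².
√(D² + v²x²) = √(0.0147² + 0.270² × 7.53²) = 2.033; v² = 0.0729.
t = (2.033 − 0.0147)/0.0729 = 27.7 days (vs. the pure-advection estimate x/v = 27.9 d).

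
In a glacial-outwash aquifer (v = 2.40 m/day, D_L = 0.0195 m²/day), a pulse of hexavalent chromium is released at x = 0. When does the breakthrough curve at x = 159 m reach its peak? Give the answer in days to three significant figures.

For the 1D instantaneous-source solution, setting ∂C/∂t = 0 at fixed x gives v²t² + 2Dt − x² = 0, so t = (√(D² + v²x²) − D)/v².
√(D² + v²x²) = √(0.0195² + 2.40² × 159²) = 381.6; v² = 5.76.
t = (381.6 − 0.0195)/5.76 = 66.2 days (vs. the pure-advection estimate x/v = 66.2 d).

66.2 days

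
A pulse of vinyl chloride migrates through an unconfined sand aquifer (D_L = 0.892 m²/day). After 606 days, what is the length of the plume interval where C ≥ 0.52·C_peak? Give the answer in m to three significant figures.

The plume is Gaussian with σ = √(2Dt) = √(2 × 0.892 × 606) = 32.88 m.
C/C_peak = exp(−Δx²/(2σ²)) = 0.52 ⇒ Δx = σ·√(−2 ln 0.52) = 32.88 × 1.144 = 37.61 m.
Width = 2Δx = 75.2 m.

75.2 m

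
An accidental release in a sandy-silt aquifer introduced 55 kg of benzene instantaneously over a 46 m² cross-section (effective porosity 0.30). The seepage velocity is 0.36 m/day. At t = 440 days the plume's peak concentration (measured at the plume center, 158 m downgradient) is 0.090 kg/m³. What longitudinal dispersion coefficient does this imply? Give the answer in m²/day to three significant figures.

0.355 m²/day

At the plume center C_max = M/(n_e·A·√(4πDt)), so D = M²/(4πt·(n_e·A·C_max)²).
n_e·A·C_max = 0.30 × 46 × 0.090 = 1.242 kg/m.
D = 55²/(4π × 440 × 1.242²) = 0.355 m²/day.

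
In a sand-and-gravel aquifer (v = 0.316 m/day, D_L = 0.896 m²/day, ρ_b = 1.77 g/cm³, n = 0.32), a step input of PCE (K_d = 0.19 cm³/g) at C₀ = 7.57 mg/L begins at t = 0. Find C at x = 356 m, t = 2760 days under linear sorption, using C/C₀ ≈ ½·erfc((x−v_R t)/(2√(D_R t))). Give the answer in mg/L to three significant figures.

6.97 mg/L

Retardation factor R = 1 + ρ_b·K_d/n = 1 + 1.77 × 0.19/0.32 = 2.051.
Sorption retards both mechanisms: v_R = v/R = 0.1541 m/day, D_R = D/R = 0.4369 m²/day.
v_R·t = 0.1541 × 2760 = 425.316 m; 2√(D_R t) = 69.45 m; argument = (356 − 425.316)/69.45 = -0.9981.
C = C₀ × ½·erfc(-0.9981) = 7.57 × 0.9210 = 6.97 mg/L.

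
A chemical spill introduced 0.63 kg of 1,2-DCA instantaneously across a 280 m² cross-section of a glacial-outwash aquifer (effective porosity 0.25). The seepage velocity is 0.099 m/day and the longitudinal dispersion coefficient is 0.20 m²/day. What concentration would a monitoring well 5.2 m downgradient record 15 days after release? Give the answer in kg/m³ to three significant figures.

0.000464 kg/m³

For an instantaneous plane source, C(x,t) = M/(n_e·A·√(4πDt)) · exp(−(x−vt)²/(4Dt)), with n_e·A the pore (flow) area.
Plume center vt = 0.099 × 15 = 1.485 m, so the well at 5.2 m is 3.715 m downgradient of the peak.
√(4πDt) = 6.140 m, giving peak height M/(n_e·A·√(4πDt)) = 0.63/(0.25 × 280 × 6.140) = 0.001466 kg/m³.
(x−vt)²/(4Dt) = (3.715)²/(4 × 0.20 × 15) = 1.150; exp(−1.150) = 0.3166.
C = 0.001466 × 0.3166 = 0.000464 kg/m³.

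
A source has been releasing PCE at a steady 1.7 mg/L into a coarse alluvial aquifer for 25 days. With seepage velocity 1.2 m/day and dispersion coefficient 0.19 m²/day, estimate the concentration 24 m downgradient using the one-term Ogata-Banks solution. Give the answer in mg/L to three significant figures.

For a continuous step input, C/C₀ ≈ ½·erfc((x−vt)/(2√(Dt))).
vt = 1.2 × 25 = 30 m and 2√(Dt) = 2√(0.19 × 25) = 4.359 m.
Argument (x−vt)/(2√(Dt)) = (24 − 30)/4.359 = -1.376; ½·erfc(-1.376) = 0.9742.
C = 1.7 × 0.9742 = 1.66 mg/L.

1.66 mg/L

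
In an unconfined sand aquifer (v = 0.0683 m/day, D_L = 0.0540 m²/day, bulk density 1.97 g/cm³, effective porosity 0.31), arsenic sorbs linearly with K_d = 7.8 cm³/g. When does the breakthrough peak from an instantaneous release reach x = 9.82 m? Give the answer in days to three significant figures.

6710 days

Retardation factor R = 1 + ρ_b·K_d/n = 1 + 1.97 × 7.8/0.31 = 50.57.
Sorption retards both mechanisms: v_R = v/R = 0.001351 m/day, D_R = D/R = 0.001068 m²/day.
Peak time from v_R²t² + 2D_R t − x² = 0: t = (√(D_R² + v_R²x²) − D_R)/v_R².
√(D_R² + v_R²x²) = √(0.001068² + 0.001351² × 9.82²) = 0.01331; v_R² = 1.825e-06.
t = (0.01331 − 0.001068)/1.825e-06 = 6710 days.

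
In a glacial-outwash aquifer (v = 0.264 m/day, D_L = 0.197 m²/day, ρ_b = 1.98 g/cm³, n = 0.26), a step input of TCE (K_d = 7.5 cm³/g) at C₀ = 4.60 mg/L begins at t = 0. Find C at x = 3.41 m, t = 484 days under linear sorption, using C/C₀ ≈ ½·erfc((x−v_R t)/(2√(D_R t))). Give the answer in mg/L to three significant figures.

Retardation factor R = 1 + ρ_b·K_d/n = 1 + 1.98 × 7.5/0.26 = 58.12.
Sorption retards both mechanisms: v_R = v/R = 0.004542 m/day, D_R = D/R = 0.003390 m²/day.
v_R·t = 0.004542 × 484 = 2.198328 m; 2√(D_R t) = 2.562 m; argument = (3.41 − 2.198328)/2.562 = 0.4729.
C = C₀ × ½·erfc(0.4729) = 4.60 × 0.2518 = 1.16 mg/L.

1.16 mg/L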